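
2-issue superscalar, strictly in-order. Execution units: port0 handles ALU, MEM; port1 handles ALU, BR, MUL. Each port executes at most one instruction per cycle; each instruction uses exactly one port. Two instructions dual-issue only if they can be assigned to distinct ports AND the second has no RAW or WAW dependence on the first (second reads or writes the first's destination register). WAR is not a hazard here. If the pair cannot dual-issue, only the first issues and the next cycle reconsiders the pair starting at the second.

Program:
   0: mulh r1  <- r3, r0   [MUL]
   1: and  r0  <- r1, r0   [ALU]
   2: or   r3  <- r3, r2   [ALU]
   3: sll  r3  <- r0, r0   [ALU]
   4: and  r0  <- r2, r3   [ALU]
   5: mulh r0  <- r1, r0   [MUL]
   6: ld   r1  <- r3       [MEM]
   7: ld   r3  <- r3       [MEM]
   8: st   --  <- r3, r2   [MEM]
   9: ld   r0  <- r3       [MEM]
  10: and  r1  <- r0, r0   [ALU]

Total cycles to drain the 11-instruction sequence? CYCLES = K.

c0: i0 mulh  RAW r1
c1: i1,i2 and/or  pair
c2: i3 sll  RAW r3
c3: i4 and  RAW+WAW r0
c4: i5,i6 mulh/ld  pair
c5: i7 ld  no-port MEM/MEM
c6: i8 st  no-port MEM/MEM
c7: i9 ld  RAW r0
c8: i10 and  tail

CYCLES = 9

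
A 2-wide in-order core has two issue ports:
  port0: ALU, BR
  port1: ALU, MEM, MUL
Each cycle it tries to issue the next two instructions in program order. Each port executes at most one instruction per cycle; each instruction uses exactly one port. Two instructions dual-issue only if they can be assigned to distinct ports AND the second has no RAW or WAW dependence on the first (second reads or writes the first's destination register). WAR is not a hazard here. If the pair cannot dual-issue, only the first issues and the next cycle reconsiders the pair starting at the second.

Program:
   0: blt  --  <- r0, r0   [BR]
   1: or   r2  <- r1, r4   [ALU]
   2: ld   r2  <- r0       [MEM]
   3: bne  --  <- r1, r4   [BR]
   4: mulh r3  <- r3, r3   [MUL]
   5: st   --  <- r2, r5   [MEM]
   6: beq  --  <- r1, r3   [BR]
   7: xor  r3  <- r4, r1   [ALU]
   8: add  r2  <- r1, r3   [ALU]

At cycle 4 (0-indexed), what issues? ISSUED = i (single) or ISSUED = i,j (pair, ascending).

[0] i0,i1  blt.BR;or.ALU  -- 2-wide
[1] i2,i3  ld.MEM;bne.BR  -- 2-wide
[2] i4  mulh.MUL  -- no-port MUL/MEM
[3] i5,i6  st.MEM;beq.BR  -- 2-wide
[4] i7  xor.ALU  -- RAW r3
[5] i8  add.ALU  -- tail

ISSUED = 7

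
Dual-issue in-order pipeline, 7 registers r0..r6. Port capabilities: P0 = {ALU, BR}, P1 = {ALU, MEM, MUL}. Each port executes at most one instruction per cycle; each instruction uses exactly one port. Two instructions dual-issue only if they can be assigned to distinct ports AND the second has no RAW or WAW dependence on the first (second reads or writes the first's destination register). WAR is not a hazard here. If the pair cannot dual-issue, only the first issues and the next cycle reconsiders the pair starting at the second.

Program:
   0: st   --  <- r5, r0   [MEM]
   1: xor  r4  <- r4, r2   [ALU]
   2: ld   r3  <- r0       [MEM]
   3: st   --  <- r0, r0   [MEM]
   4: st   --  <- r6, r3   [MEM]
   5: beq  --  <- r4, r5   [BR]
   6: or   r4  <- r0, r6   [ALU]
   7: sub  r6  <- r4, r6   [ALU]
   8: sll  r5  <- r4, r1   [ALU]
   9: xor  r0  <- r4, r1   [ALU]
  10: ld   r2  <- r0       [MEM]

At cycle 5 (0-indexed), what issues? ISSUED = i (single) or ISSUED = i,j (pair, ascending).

ISSUED = 7,8

#0 head=0: st+xor i0&i1 pair
#1 head=2: ld i2 no-port MEM/MEM
#2 head=3: st i3 no-port MEM/MEM
#3 head=4: st+beq i4&i5 pair
#4 head=6: or i6 RAW r4
#5 head=7: sub+sll i7&i8 pair
#6 head=9: xor i9 RAW r0
#7 head=10: ld i10 tail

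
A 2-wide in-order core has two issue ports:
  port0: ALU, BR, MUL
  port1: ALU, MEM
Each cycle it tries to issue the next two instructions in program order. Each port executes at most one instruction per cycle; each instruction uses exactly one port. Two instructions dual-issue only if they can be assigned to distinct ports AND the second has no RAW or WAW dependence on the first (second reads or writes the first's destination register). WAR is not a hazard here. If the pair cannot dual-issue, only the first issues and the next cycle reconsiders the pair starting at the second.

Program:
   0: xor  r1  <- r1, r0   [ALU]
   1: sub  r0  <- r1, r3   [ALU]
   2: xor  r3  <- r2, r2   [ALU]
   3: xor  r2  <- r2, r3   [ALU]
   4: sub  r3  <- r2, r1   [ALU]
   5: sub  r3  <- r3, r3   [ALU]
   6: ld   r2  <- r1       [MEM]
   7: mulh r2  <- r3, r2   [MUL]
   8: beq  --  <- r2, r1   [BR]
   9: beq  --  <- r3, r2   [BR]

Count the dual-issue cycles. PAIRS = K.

  cy0 -> i0 (xor.ALU) RAW r1
  cy1 -> i1&i2 (sub.ALU;xor.ALU) 2-wide
  cy2 -> i3 (xor.ALU) RAW r2
  cy3 -> i4 (sub.ALU) RAW+WAW r3
  cy4 -> i5&i6 (sub.ALU;ld.MEM) 2-wide
  cy5 -> i7 (mulh.MUL) no-port MUL/BR
  cy6 -> i8 (beq.BR) no-port BR/BR
  cy7 -> i9 (beq.BR) tail

PAIRS = 2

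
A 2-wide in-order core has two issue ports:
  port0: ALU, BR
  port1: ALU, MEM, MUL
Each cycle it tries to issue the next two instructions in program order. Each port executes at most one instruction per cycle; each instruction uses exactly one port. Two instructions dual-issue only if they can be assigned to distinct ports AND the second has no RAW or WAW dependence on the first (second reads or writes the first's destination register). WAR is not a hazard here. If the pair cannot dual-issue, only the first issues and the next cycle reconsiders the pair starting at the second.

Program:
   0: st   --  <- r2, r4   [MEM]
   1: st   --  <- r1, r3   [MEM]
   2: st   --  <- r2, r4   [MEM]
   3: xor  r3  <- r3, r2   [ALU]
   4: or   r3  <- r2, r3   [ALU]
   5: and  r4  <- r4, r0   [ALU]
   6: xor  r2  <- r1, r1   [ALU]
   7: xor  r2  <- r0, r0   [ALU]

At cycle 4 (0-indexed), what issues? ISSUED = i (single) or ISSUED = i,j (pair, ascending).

ISSUED = 6

0. st.MEM @i0  | no-port MEM/MEM
1. st.MEM @i1  | no-port MEM/MEM
2. st.MEM xor.ALU @i2+i3  | pair
3. or.ALU and.ALU @i4+i5  | pair
4. xor.ALU @i6  | WAW r2
5. xor.ALU @i7  | tail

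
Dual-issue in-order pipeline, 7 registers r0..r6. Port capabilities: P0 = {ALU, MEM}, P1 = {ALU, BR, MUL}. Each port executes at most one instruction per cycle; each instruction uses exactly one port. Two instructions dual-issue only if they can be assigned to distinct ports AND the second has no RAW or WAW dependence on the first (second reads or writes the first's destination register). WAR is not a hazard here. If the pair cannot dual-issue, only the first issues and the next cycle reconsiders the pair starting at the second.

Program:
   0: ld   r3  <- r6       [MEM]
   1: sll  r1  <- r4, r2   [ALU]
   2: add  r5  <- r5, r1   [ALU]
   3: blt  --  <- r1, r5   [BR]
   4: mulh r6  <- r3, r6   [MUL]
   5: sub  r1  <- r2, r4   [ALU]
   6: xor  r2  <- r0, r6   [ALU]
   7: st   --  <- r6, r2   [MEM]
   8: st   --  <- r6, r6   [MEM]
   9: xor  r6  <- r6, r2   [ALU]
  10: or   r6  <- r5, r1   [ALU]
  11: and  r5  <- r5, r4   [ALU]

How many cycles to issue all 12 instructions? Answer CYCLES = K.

CYCLES = 8

c0: i0&i1 ld+sll  pair
c1: i2 add  RAW r5
c2: i3 blt  no-port BR/MUL
c3: i4&i5 mulh+sub  pair
c4: i6 xor  RAW r2
c5: i7 st  no-port MEM/MEM
c6: i8&i9 st+xor  pair
c7: i10&i11 or+and  pair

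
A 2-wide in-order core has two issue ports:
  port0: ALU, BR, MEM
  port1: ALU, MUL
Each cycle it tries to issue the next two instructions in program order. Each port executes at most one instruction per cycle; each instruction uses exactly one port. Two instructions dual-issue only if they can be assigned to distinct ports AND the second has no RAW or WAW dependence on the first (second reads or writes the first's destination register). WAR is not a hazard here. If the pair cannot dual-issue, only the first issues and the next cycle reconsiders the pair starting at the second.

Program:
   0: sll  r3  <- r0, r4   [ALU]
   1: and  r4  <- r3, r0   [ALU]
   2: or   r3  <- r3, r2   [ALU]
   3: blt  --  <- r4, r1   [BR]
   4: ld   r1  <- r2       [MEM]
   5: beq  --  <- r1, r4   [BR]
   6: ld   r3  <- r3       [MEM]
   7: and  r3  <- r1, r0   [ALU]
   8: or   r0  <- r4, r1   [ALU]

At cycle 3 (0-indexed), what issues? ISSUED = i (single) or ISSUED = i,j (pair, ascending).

t=0 i0:sll ; RAW r3
t=1 i1+i2:and/or ; 2-wide
t=2 i3:blt ; no-port BR/MEM
t=3 i4:ld ; no-port MEM/BR
t=4 i5:beq ; no-port BR/MEM
t=5 i6:ld ; WAW r3
t=6 i7+i8:and/or ; 2-wide

ISSUED = 4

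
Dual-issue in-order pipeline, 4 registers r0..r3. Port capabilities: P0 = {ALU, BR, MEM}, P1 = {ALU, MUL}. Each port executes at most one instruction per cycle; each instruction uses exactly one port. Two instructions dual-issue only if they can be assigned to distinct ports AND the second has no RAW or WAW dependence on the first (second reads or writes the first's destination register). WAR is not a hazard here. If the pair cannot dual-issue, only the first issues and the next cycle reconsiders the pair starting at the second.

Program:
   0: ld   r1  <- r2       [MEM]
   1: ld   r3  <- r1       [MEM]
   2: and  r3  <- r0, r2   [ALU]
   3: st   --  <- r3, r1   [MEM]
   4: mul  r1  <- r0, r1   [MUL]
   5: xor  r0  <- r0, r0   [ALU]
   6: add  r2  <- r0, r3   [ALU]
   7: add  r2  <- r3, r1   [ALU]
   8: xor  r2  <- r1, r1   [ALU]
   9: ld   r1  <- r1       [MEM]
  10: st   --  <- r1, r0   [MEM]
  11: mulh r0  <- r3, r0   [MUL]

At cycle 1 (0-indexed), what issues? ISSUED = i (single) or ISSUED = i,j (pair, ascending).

[0] i0  ld  -- no-port MEM/MEM
[1] i1  ld  -- WAW r3
[2] i2  and  -- RAW r3
[3] i3+i4  st/mul  -- 2-wide
[4] i5  xor  -- RAW r0
[5] i6  add  -- WAW r2
[6] i7  add  -- WAW r2
[7] i8+i9  xor/ld  -- 2-wide
[8] i10+i11  st/mulh  -- 2-wide

ISSUED = 1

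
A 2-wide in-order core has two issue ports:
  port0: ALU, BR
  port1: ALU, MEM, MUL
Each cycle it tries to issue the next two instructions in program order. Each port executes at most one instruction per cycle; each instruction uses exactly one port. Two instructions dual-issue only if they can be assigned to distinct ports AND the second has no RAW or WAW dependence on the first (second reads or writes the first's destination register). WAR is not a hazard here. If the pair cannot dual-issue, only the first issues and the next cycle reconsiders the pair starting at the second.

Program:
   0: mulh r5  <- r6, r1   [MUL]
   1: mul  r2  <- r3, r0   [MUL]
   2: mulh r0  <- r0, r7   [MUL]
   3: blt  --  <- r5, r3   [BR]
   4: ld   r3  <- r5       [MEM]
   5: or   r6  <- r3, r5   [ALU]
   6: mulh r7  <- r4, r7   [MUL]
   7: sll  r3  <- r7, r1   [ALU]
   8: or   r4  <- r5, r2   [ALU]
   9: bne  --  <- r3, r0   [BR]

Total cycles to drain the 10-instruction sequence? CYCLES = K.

CYCLES = 7

0. mulh.MUL @i0  | no-port MUL/MUL
1. mul.MUL @i1  | no-port MUL/MUL
2. mulh.MUL blt.BR @i2,i3  | dual
3. ld.MEM @i4  | RAW r3
4. or.ALU mulh.MUL @i5,i6  | dual
5. sll.ALU or.ALU @i7,i8  | dual
6. bne.BR @i9  | tail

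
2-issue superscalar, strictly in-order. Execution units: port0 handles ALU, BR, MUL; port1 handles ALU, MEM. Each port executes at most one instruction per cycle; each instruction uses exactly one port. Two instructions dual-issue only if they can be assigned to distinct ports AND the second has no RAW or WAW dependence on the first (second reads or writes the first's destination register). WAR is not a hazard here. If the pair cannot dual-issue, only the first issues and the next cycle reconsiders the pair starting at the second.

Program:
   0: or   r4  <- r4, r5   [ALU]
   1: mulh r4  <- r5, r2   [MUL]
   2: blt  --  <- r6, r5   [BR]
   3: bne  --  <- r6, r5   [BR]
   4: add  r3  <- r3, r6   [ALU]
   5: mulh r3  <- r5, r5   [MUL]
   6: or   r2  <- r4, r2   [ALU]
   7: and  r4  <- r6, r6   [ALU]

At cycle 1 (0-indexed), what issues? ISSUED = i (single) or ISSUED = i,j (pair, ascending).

ISSUED = 1

  cy0 -> i0 (or) WAW r4
  cy1 -> i1 (mulh) no-port MUL/BR
  cy2 -> i2 (blt) no-port BR/BR
  cy3 -> i3/i4 (bne;add) dual
  cy4 -> i5/i6 (mulh;or) dual
  cy5 -> i7 (and) tail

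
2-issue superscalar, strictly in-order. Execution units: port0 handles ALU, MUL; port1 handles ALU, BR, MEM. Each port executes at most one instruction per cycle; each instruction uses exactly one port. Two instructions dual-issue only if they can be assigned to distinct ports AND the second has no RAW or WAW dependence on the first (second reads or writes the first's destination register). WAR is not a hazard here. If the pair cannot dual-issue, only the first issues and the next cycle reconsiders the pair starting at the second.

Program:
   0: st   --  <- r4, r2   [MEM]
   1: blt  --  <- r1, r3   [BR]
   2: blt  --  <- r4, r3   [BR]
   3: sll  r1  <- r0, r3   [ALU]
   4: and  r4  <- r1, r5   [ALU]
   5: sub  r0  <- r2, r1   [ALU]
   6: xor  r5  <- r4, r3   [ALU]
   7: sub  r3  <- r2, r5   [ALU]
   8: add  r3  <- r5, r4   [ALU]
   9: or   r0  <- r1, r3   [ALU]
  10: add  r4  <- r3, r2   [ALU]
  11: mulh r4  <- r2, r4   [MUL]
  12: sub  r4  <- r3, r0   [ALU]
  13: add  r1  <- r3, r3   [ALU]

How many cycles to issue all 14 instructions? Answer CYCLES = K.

#0 head=0: st.MEM i0 no-port MEM/BR
#1 head=1: blt.BR i1 no-port BR/BR
#2 head=2: blt.BR+sll.ALU i2,i3 dual
#3 head=4: and.ALU+sub.ALU i4,i5 dual
#4 head=6: xor.ALU i6 RAW r5
#5 head=7: sub.ALU i7 WAW r3
#6 head=8: add.ALU i8 RAW r3
#7 head=9: or.ALU+add.ALU i9,i10 dual
#8 head=11: mulh.MUL i11 WAW r4
#9 head=12: sub.ALU+add.ALU i12,i13 dual

CYCLES = 10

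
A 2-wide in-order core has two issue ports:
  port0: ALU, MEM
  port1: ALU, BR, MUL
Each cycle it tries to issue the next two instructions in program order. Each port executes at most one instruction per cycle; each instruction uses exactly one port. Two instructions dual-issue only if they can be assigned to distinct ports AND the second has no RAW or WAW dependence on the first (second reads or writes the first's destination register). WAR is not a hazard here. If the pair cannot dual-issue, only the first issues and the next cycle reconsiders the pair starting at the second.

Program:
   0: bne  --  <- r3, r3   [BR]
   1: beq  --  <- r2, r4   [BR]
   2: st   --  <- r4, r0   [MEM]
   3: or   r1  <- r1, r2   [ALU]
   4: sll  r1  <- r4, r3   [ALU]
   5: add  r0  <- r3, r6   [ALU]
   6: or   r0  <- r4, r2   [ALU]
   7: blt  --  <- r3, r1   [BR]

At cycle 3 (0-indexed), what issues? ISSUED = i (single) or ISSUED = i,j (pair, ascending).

ISSUED = 4,5

[0] i0  bne.BR  -- no-port BR/BR
[1] i1/i2  beq.BR st.MEM  -- pair
[2] i3  or.ALU  -- WAW r1
[3] i4/i5  sll.ALU add.ALU  -- pair
[4] i6/i7  or.ALU blt.BR  -- pair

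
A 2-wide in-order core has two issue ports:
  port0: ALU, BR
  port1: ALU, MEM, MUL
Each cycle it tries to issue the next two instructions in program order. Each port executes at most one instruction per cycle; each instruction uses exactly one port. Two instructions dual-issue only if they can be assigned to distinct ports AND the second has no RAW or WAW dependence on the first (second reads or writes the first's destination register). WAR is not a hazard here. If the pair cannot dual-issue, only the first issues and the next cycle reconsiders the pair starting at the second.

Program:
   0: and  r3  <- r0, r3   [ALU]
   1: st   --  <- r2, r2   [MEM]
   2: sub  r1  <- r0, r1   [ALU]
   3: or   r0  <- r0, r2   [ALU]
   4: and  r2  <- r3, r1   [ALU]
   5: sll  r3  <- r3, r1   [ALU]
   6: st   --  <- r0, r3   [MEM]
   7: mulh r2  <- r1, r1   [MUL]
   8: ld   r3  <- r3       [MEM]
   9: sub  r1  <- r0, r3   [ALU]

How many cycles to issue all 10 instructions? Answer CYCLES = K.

  cy0 -> i0,i1 (and st) 2-wide
  cy1 -> i2,i3 (sub or) 2-wide
  cy2 -> i4,i5 (and sll) 2-wide
  cy3 -> i6 (st) no-port MEM/MUL
  cy4 -> i7 (mulh) no-port MUL/MEM
  cy5 -> i8 (ld) RAW r3
  cy6 -> i9 (sub) tail

CYCLES = 7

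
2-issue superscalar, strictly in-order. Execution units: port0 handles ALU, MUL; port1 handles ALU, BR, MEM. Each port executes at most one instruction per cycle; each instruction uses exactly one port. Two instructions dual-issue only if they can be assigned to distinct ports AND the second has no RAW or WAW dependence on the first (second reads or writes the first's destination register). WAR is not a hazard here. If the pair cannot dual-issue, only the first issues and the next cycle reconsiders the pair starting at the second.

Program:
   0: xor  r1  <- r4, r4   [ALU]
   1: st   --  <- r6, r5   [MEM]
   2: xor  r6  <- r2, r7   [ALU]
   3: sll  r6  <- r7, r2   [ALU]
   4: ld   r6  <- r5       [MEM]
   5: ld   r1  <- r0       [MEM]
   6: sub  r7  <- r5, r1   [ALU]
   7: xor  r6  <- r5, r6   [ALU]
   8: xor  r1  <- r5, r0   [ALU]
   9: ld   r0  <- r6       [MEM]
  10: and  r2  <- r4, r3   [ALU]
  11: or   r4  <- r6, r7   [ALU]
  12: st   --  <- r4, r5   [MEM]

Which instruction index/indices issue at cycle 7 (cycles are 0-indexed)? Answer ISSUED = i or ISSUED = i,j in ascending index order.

ISSUED = 10,11

0. xor.ALU st.MEM @i0&i1  | dual
1. xor.ALU @i2  | WAW r6
2. sll.ALU @i3  | WAW r6
3. ld.MEM @i4  | no-port MEM/MEM
4. ld.MEM @i5  | RAW r1
5. sub.ALU xor.ALU @i6&i7  | dual
6. xor.ALU ld.MEM @i8&i9  | dual
7. and.ALU or.ALU @i10&i11  | dual
8. st.MEM @i12  | tail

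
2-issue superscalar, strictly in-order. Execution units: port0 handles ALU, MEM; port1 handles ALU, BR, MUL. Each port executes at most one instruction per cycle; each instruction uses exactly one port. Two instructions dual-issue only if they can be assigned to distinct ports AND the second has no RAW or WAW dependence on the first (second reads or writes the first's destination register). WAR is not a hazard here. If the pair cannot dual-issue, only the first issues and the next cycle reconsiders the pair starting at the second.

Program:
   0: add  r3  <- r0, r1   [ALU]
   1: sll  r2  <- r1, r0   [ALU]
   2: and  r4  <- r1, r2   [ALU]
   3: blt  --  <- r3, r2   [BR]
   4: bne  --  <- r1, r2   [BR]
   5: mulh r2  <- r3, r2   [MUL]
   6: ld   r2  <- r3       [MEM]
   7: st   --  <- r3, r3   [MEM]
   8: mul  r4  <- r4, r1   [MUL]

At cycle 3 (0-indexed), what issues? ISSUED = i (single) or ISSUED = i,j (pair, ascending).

[0] i0&i1  add.ALU sll.ALU  -- 2-wide
[1] i2&i3  and.ALU blt.BR  -- 2-wide
[2] i4  bne.BR  -- no-port BR/MUL
[3] i5  mulh.MUL  -- WAW r2
[4] i6  ld.MEM  -- no-port MEM/MEM
[5] i7&i8  st.MEM mul.MUL  -- 2-wide

ISSUED = 5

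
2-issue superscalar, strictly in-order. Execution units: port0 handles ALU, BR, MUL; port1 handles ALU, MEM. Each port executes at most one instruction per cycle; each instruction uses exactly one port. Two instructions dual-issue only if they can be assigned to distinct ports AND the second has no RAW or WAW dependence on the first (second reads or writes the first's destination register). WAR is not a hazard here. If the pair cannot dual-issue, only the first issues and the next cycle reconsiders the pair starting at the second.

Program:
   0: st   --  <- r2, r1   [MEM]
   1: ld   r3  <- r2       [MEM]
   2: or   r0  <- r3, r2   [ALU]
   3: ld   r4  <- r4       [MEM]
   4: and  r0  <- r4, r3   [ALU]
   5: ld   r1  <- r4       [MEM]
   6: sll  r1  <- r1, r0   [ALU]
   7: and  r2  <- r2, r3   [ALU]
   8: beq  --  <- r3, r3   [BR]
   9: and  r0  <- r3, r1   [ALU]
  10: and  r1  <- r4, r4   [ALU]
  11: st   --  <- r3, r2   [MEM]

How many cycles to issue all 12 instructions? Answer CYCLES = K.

CYCLES = 7

#0 head=0: st i0 no-port MEM/MEM
#1 head=1: ld i1 RAW r3
#2 head=2: or+ld i2,i3 dual
#3 head=4: and+ld i4,i5 dual
#4 head=6: sll+and i6,i7 dual
#5 head=8: beq+and i8,i9 dual
#6 head=10: and+st i10,i11 dual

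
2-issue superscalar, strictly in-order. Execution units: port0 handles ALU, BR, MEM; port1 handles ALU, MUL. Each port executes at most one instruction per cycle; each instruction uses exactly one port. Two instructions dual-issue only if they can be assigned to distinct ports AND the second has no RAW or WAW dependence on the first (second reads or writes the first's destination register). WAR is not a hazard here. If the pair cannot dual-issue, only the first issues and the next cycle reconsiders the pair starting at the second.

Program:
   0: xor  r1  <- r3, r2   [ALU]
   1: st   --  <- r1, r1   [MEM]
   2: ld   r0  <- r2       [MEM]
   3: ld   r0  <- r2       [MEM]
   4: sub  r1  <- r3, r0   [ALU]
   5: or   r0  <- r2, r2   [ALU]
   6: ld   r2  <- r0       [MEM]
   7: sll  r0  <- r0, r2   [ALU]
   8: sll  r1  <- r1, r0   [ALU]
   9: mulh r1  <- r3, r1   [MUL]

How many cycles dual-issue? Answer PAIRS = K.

PAIRS = 1

c0: i0 xor  RAW r1
c1: i1 st  no-port MEM/MEM
c2: i2 ld  no-port MEM/MEM
c3: i3 ld  RAW r0
c4: i4&i5 sub;or  2-wide
c5: i6 ld  RAW r2
c6: i7 sll  RAW r0
c7: i8 sll  RAW+WAW r1
c8: i9 mulh  tail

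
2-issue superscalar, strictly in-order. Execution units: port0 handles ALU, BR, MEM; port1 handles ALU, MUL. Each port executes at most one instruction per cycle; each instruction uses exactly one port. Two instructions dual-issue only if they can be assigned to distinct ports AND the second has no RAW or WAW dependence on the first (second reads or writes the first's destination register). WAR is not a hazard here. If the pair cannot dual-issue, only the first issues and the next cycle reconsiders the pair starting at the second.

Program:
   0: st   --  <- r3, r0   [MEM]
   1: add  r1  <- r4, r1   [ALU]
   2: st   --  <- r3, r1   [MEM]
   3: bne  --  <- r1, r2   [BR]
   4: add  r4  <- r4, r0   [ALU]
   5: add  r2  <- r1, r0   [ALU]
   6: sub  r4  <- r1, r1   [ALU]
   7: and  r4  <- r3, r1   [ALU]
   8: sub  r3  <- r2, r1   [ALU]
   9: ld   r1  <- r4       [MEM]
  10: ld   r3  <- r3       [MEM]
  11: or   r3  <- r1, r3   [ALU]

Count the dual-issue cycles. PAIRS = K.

[0] i0/i1  st+add  -- 2-wide
[1] i2  st  -- no-port MEM/BR
[2] i3/i4  bne+add  -- 2-wide
[3] i5/i6  add+sub  -- 2-wide
[4] i7/i8  and+sub  -- 2-wide
[5] i9  ld  -- no-port MEM/MEM
[6] i10  ld  -- RAW+WAW r3
[7] i11  or  -- tail

PAIRS = 4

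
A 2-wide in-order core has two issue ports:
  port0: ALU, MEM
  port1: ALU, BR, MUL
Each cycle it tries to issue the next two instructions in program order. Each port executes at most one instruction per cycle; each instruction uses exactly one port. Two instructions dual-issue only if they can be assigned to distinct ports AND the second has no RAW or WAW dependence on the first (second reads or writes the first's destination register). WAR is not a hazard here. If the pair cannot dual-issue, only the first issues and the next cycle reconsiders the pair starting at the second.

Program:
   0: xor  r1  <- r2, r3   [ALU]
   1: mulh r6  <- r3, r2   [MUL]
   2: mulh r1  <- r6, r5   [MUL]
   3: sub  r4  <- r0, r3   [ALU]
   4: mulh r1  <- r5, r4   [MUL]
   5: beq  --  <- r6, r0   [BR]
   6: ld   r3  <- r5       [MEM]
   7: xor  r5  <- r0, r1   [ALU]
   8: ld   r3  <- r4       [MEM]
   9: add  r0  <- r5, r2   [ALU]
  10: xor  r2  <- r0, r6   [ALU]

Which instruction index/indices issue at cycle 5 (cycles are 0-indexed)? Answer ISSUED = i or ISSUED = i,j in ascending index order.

ISSUED = 9

[0] i0/i1  xor+mulh  -- pair
[1] i2/i3  mulh+sub  -- pair
[2] i4  mulh  -- no-port MUL/BR
[3] i5/i6  beq+ld  -- pair
[4] i7/i8  xor+ld  -- pair
[5] i9  add  -- RAW r0
[6] i10  xor  -- tail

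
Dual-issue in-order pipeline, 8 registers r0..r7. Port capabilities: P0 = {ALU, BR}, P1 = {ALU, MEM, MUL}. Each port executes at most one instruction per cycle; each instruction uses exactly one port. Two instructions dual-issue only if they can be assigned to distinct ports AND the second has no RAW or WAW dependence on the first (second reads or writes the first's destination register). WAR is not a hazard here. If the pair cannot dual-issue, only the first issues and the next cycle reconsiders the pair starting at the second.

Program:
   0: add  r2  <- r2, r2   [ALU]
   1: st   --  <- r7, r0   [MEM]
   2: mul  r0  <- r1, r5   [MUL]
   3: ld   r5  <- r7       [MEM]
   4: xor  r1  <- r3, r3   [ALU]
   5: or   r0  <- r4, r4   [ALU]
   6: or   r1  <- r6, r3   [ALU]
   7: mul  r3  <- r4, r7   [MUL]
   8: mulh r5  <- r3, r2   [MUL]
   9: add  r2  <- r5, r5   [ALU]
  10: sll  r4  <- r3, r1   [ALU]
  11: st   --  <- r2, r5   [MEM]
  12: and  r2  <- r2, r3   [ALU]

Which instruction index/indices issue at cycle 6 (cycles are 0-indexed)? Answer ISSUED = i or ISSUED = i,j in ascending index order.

ISSUED = 9,10

t=0 i0&i1:add.ALU+st.MEM ; 2-wide
t=1 i2:mul.MUL ; no-port MUL/MEM
t=2 i3&i4:ld.MEM+xor.ALU ; 2-wide
t=3 i5&i6:or.ALU+or.ALU ; 2-wide
t=4 i7:mul.MUL ; no-port MUL/MUL
t=5 i8:mulh.MUL ; RAW r5
t=6 i9&i10:add.ALU+sll.ALU ; 2-wide
t=7 i11&i12:st.MEM+and.ALU ; 2-wide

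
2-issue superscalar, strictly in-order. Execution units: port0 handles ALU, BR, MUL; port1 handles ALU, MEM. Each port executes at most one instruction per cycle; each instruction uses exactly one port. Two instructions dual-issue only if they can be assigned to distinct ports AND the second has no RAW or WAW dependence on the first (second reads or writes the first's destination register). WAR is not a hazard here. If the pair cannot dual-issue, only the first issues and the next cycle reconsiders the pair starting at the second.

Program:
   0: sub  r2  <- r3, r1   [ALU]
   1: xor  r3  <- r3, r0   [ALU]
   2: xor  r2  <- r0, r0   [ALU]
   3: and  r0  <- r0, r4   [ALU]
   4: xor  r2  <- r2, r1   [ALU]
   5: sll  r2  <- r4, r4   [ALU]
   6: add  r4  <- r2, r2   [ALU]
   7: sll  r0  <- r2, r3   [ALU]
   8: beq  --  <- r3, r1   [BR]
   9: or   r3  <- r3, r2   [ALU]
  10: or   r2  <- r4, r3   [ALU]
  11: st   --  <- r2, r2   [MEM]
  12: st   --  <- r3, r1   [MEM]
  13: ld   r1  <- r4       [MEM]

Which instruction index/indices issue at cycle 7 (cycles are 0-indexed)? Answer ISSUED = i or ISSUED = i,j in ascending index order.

ISSUED = 11

c0: i0/i1 sub.ALU xor.ALU  pair
c1: i2/i3 xor.ALU and.ALU  pair
c2: i4 xor.ALU  WAW r2
c3: i5 sll.ALU  RAW r2
c4: i6/i7 add.ALU sll.ALU  pair
c5: i8/i9 beq.BR or.ALU  pair
c6: i10 or.ALU  RAW r2
c7: i11 st.MEM  no-port MEM/MEM
c8: i12 st.MEM  no-port MEM/MEM
c9: i13 ld.MEM  tail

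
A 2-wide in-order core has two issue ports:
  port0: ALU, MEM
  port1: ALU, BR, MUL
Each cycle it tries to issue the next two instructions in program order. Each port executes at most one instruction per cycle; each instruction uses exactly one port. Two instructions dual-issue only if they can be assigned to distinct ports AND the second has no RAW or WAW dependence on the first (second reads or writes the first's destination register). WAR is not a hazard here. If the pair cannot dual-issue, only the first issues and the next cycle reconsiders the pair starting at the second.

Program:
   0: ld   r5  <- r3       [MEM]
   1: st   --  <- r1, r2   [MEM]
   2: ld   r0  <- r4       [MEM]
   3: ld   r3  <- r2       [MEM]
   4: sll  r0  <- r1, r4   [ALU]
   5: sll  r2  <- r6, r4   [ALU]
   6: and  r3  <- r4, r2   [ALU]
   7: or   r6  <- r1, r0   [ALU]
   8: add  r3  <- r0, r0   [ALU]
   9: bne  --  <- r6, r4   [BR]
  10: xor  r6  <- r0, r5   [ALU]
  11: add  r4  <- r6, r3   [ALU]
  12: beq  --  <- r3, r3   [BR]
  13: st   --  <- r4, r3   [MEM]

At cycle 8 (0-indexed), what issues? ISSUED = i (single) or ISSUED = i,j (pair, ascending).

t=0 i0:ld.MEM ; no-port MEM/MEM
t=1 i1:st.MEM ; no-port MEM/MEM
t=2 i2:ld.MEM ; no-port MEM/MEM
t=3 i3+i4:ld.MEM/sll.ALU ; dual
t=4 i5:sll.ALU ; RAW r2
t=5 i6+i7:and.ALU/or.ALU ; dual
t=6 i8+i9:add.ALU/bne.BR ; dual
t=7 i10:xor.ALU ; RAW r6
t=8 i11+i12:add.ALU/beq.BR ; dual
t=9 i13:st.MEM ; tail

ISSUED = 11,12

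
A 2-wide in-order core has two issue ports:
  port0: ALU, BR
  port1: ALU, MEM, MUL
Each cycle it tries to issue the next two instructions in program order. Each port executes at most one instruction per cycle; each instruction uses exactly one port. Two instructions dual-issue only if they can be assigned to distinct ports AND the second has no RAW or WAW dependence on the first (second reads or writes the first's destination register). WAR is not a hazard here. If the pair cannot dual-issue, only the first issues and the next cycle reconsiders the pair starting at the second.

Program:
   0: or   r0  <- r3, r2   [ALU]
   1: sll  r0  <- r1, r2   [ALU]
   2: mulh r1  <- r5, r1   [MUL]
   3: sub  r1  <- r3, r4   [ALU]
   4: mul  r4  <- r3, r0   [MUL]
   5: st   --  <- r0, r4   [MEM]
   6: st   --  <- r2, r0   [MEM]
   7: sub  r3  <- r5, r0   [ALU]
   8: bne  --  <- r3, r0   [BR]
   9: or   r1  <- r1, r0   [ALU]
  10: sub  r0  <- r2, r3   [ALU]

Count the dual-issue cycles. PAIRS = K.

[0] i0  or  -- WAW r0
[1] i1+i2  sll;mulh  -- dual
[2] i3+i4  sub;mul  -- dual
[3] i5  st  -- no-port MEM/MEM
[4] i6+i7  st;sub  -- dual
[5] i8+i9  bne;or  -- dual
[6] i10  sub  -- tail

PAIRS = 4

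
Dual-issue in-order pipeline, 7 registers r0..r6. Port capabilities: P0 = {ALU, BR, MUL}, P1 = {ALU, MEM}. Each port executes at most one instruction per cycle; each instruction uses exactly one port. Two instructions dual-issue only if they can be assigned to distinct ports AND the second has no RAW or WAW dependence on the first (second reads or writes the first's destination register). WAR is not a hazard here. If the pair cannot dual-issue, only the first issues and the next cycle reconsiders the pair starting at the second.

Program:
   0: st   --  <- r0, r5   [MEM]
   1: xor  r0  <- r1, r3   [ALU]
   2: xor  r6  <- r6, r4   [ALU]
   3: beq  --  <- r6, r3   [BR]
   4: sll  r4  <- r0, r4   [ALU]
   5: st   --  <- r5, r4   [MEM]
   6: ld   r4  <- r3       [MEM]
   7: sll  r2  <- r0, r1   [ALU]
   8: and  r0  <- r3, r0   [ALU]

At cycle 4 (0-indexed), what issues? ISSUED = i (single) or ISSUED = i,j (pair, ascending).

ISSUED = 6,7

0. st;xor @i0/i1  | pair
1. xor @i2  | RAW r6
2. beq;sll @i3/i4  | pair
3. st @i5  | no-port MEM/MEM
4. ld;sll @i6/i7  | pair
5. and @i8  | tail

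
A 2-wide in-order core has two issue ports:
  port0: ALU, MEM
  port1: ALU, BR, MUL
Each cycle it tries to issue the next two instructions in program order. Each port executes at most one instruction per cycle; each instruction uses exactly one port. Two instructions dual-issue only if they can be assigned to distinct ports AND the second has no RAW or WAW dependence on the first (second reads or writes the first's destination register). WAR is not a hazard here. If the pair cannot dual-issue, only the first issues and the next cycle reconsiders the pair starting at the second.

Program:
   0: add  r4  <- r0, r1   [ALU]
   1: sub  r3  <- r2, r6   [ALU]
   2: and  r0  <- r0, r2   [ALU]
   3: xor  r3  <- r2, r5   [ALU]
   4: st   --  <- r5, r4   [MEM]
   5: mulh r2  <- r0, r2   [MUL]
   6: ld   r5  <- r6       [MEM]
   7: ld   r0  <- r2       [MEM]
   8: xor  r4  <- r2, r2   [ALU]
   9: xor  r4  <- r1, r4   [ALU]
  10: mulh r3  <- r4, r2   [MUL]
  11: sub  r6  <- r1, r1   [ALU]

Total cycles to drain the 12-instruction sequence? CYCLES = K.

CYCLES = 7

t=0 i0&i1:add;sub ; dual
t=1 i2&i3:and;xor ; dual
t=2 i4&i5:st;mulh ; dual
t=3 i6:ld ; no-port MEM/MEM
t=4 i7&i8:ld;xor ; dual
t=5 i9:xor ; RAW r4
t=6 i10&i11:mulh;sub ; dual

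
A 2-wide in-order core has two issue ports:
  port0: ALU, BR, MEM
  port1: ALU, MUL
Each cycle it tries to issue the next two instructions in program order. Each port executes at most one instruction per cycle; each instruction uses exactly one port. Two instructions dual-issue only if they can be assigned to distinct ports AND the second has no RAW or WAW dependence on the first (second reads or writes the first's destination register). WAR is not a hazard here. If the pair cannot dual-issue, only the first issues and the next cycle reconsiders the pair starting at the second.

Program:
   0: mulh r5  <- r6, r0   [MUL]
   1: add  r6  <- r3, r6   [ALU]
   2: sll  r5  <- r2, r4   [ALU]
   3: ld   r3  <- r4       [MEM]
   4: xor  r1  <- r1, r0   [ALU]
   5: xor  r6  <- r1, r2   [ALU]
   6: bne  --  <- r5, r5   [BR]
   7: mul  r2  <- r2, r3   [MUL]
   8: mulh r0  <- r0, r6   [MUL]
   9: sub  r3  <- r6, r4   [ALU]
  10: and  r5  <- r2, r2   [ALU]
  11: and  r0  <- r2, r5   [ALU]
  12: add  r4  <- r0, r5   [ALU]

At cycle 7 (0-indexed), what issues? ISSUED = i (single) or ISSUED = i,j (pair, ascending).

ISSUED = 11

t=0 i0+i1:mulh+add ; 2-wide
t=1 i2+i3:sll+ld ; 2-wide
t=2 i4:xor ; RAW r1
t=3 i5+i6:xor+bne ; 2-wide
t=4 i7:mul ; no-port MUL/MUL
t=5 i8+i9:mulh+sub ; 2-wide
t=6 i10:and ; RAW r5
t=7 i11:and ; RAW r0
t=8 i12:add ; tail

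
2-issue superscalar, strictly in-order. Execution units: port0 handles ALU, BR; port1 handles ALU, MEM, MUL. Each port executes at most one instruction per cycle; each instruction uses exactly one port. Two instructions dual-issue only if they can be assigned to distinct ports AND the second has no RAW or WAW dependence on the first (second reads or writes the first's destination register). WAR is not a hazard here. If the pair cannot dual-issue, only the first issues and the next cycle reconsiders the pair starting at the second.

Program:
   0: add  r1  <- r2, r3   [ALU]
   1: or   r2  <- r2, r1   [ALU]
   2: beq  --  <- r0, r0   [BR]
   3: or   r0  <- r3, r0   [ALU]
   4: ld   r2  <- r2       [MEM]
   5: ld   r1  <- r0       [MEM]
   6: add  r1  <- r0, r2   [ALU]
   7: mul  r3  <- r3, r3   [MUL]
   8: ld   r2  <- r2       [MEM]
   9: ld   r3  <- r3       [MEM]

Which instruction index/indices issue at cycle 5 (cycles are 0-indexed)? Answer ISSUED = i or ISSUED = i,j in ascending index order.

ISSUED = 8

[0] i0  add  -- RAW r1
[1] i1+i2  or/beq  -- 2-wide
[2] i3+i4  or/ld  -- 2-wide
[3] i5  ld  -- WAW r1
[4] i6+i7  add/mul  -- 2-wide
[5] i8  ld  -- no-port MEM/MEM
[6] i9  ld  -- tail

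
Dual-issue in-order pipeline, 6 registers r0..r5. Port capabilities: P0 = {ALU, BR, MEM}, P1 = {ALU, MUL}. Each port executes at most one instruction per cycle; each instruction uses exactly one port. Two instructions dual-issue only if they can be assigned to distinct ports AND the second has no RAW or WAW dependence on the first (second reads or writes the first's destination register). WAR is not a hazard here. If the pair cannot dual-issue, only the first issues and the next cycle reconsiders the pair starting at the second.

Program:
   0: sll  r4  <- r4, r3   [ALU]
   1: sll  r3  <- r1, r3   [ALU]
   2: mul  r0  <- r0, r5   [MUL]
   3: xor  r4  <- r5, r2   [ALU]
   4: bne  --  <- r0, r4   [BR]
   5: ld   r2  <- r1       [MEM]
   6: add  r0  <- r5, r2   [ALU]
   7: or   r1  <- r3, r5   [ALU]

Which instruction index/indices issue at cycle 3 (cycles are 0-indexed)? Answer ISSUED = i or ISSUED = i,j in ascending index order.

ISSUED = 5

[0] i0+i1  sll.ALU;sll.ALU  -- dual
[1] i2+i3  mul.MUL;xor.ALU  -- dual
[2] i4  bne.BR  -- no-port BR/MEM
[3] i5  ld.MEM  -- RAW r2
[4] i6+i7  add.ALU;or.ALU  -- dual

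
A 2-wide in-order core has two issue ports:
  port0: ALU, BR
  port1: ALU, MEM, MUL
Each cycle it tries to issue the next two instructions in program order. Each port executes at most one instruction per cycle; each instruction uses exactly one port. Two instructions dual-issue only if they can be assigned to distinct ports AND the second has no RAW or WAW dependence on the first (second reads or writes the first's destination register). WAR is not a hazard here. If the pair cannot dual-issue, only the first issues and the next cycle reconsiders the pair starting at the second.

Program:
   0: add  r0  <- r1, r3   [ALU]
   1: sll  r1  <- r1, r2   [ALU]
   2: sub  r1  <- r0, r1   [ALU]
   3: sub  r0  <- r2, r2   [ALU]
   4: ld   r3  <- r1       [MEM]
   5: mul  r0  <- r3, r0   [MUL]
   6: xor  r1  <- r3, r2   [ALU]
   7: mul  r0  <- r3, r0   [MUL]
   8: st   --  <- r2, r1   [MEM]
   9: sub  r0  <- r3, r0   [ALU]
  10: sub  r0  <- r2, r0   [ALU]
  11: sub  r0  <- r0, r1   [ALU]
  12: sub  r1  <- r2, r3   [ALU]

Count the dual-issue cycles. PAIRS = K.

PAIRS = 5

t=0 i0/i1:add;sll ; dual
t=1 i2/i3:sub;sub ; dual
t=2 i4:ld ; no-port MEM/MUL
t=3 i5/i6:mul;xor ; dual
t=4 i7:mul ; no-port MUL/MEM
t=5 i8/i9:st;sub ; dual
t=6 i10:sub ; RAW+WAW r0
t=7 i11/i12:sub;sub ; dual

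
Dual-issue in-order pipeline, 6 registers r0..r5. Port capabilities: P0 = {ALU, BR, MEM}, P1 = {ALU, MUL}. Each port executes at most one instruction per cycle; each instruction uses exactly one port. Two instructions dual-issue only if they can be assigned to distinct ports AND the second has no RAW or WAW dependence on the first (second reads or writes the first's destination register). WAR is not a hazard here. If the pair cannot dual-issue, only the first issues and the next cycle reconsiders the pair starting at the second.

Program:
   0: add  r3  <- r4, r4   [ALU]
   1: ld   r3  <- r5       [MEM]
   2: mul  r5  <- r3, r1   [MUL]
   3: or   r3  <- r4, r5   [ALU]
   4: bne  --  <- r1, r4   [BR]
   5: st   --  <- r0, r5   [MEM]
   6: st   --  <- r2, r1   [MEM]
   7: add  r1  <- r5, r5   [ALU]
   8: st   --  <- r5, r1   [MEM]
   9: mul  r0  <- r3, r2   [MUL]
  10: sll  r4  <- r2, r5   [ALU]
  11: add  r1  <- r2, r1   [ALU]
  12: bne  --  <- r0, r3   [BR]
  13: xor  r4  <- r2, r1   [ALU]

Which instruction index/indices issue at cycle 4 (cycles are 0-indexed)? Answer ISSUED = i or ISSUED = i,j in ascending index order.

  cy0 -> i0 (add) WAW r3
  cy1 -> i1 (ld) RAW r3
  cy2 -> i2 (mul) RAW r5
  cy3 -> i3+i4 (or bne) pair
  cy4 -> i5 (st) no-port MEM/MEM
  cy5 -> i6+i7 (st add) pair
  cy6 -> i8+i9 (st mul) pair
  cy7 -> i10+i11 (sll add) pair
  cy8 -> i12+i13 (bne xor) pair

ISSUED = 5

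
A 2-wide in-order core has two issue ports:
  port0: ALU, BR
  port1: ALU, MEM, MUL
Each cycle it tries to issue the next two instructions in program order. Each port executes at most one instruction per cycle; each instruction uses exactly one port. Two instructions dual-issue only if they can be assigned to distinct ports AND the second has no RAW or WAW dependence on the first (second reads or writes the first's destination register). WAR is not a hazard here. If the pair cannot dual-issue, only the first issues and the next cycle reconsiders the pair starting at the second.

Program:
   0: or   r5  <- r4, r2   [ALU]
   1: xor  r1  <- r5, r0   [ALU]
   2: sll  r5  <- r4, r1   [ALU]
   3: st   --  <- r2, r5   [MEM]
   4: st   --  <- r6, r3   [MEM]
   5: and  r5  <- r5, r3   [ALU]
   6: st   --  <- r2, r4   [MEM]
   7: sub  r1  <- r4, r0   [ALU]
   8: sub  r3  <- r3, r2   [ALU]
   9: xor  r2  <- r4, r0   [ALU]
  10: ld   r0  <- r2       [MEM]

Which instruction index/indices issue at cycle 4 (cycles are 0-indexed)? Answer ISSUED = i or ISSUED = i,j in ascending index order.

ISSUED = 4,5

  cy0 -> i0 (or) RAW r5
  cy1 -> i1 (xor) RAW r1
  cy2 -> i2 (sll) RAW r5
  cy3 -> i3 (st) no-port MEM/MEM
  cy4 -> i4/i5 (st+and) 2-wide
  cy5 -> i6/i7 (st+sub) 2-wide
  cy6 -> i8/i9 (sub+xor) 2-wide
  cy7 -> i10 (ld) tail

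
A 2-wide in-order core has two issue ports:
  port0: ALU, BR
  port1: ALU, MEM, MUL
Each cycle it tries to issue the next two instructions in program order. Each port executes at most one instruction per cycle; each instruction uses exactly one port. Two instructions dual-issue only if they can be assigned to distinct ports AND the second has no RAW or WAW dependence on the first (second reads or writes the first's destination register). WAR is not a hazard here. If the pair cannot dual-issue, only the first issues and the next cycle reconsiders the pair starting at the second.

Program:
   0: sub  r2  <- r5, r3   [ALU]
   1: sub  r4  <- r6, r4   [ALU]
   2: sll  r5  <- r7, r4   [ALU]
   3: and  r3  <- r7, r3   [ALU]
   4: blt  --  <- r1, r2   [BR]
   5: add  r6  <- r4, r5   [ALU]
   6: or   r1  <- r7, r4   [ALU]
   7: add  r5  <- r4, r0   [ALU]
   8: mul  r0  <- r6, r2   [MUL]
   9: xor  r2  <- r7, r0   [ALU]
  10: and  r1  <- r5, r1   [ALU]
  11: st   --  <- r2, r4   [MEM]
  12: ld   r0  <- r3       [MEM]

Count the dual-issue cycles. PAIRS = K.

#0 head=0: sub+sub i0,i1 dual
#1 head=2: sll+and i2,i3 dual
#2 head=4: blt+add i4,i5 dual
#3 head=6: or+add i6,i7 dual
#4 head=8: mul i8 RAW r0
#5 head=9: xor+and i9,i10 dual
#6 head=11: st i11 no-port MEM/MEM
#7 head=12: ld i12 tail

PAIRS = 5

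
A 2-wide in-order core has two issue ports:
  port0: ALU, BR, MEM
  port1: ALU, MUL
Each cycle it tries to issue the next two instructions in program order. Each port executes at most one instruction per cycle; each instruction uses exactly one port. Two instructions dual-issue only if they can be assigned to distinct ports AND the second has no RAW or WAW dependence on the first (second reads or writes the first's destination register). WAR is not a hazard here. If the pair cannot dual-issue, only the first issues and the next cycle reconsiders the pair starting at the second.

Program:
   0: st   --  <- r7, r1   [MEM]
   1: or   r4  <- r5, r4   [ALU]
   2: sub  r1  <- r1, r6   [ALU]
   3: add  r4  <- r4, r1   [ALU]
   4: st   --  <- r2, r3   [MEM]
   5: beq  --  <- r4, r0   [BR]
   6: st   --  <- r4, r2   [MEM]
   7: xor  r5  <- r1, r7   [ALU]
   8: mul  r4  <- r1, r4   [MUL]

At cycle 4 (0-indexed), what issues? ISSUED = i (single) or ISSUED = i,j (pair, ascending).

ISSUED = 6,7

t=0 i0,i1:st.MEM or.ALU ; pair
t=1 i2:sub.ALU ; RAW r1
t=2 i3,i4:add.ALU st.MEM ; pair
t=3 i5:beq.BR ; no-port BR/MEM
t=4 i6,i7:st.MEM xor.ALU ; pair
t=5 i8:mul.MUL ; tail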